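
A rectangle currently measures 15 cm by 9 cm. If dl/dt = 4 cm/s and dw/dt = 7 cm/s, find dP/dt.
22 cm/s

P = 2(l + w)
dP/dt = 2(dl/dt + dw/dt) = 2(4 + 7) = 22 cm/s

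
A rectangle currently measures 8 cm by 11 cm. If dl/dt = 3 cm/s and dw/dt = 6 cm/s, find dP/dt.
18 cm/s

P = 2(l + w)
dP/dt = 2(dl/dt + dw/dt) = 2(3 + 6) = 18 cm/s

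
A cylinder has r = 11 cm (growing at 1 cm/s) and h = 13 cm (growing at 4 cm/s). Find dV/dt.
770π cm³/s

V = πr²h
dV/dt = 2πrh·dr/dt + πr²·dh/dt
= 2π(11)(13)(1) + π(11)²(4)
= 770π cm³/s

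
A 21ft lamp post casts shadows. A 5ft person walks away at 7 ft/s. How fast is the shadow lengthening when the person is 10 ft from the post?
35/16 ft/s

By similar triangles: 21/(x+s) = 5/s
Solving: s = 5x/16
ds/dt = 5/16 · dx/dt = 5/16 · 7 = 35/16 ft/s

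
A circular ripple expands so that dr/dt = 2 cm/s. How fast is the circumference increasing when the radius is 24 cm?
4π cm/s

C = 2πr
dC/dt = 2π · dr/dt = 2π · 2 = 4π cm/s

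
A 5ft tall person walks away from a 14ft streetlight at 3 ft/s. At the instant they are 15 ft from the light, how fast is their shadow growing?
5/3 ft/s

By similar triangles: 14/(x+s) = 5/s
Solving: s = 5x/9
ds/dt = 5/9 · dx/dt = 5/9 · 3 = 5/3 ft/s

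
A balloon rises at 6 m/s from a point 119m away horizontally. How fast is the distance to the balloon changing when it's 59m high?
177√17642/8821 ≈ 2.665 m/s

z² = 119² + y²
z = √(119² + 59²) = √17642
dz/dt = y/z · dy/dt = 59/√17642 · 6 = 177√17642/8821 ≈ 2.665 m/s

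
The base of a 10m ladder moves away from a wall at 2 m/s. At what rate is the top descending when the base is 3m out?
6√91/91 ≈ 0.629 m/s

x² + y² = 10²
2x·dx/dt + 2y·dy/dt = 0
dy/dt = -x/y · dx/dt = -3/√91 · 2 = -6√91/91 m/s
The top is descending at 6√91/91 ≈ 0.629 m/s.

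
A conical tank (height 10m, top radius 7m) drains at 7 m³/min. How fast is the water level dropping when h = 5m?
4/(7π) ≈ 0.1819 m/min

r/h = 7/10, so r = (7/10)h
V = (1/3)πr²h = (1/3)π((7/10)h)²h = (49/300)πh³
dV/dh = (49/100)πh²
dh/dt = (dV/dt)/(dV/dh) = -7/((49/100)π·5²) = -4/(7π) m/min
The level is dropping at 4/(7π) ≈ 0.1819 m/min.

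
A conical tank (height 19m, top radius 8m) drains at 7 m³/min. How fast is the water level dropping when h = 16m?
2527/(16384π) ≈ 0.04909 m/min

r/h = 8/19, so r = (8/19)h
V = (1/3)πr²h = (1/3)π((8/19)h)²h = (64/1083)πh³
dV/dh = (64/361)πh²
dh/dt = (dV/dt)/(dV/dh) = -7/((64/361)π·16²) = -2527/(16384π) m/min
The level is dropping at 2527/(16384π) ≈ 0.04909 m/min.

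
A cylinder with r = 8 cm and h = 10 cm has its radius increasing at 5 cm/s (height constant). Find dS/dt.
260π cm²/s

S = 2πrh + 2πr² (lateral + bases)
dS/dt = (2πh + 4πr)·dr/dt = (2π·10 + 4π·8)·5
= 260π cm²/s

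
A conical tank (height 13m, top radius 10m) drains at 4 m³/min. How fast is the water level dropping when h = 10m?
169/(2500π) ≈ 0.02152 m/min

r/h = 10/13, so r = (10/13)h
V = (1/3)πr²h = (1/3)π((10/13)h)²h = (100/507)πh³
dV/dh = (100/169)πh²
dh/dt = (dV/dt)/(dV/dh) = -4/((100/169)π·10²) = -169/(2500π) m/min
The level is dropping at 169/(2500π) ≈ 0.02152 m/min.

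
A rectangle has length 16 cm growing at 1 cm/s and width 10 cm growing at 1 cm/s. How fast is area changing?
26 cm²/s

A = lw
dA/dt = w·dl/dt + l·dw/dt = 10·1 + 16·1 = 26 cm²/s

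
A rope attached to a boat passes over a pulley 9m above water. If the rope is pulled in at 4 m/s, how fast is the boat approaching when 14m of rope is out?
56√115/115 ≈ 5.222 m/s

rope² = x² + 9²
x = √(14² - 9²) = √115
dx/dt = (rope/x) · d(rope)/dt = (14/√115) · (-4) = -56√115/115 m/s
The boat approaches at 56√115/115 ≈ 5.222 m/s.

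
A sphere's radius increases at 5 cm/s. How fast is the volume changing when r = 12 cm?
2880π cm³/s

V = (4/3)πr³
dV/dt = dV/dr · dr/dt = 4πr² · 5
At r = 12: dV/dt = 2880π cm³/s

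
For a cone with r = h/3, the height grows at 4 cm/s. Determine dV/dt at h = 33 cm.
484π cm³/s

V = (1/3)π(h/3)²h = πh³/27
dV/dt = πh²/9 · 4
At h = 33: dV/dt = 484π cm³/s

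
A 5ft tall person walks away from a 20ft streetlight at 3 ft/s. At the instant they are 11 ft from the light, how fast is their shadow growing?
1 ft/s

By similar triangles: 20/(x+s) = 5/s
Solving: s = 5x/15
ds/dt = 5/15 · dx/dt = 1/3 · 3 = 1 ft/s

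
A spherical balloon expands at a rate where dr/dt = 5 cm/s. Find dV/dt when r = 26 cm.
13520π cm³/s

V = (4/3)πr³
dV/dt = dV/dr · dr/dt = 4πr² · 5
At r = 26: dV/dt = 13520π cm³/s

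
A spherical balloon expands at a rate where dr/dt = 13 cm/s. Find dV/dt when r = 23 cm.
27508π cm³/s

V = (4/3)πr³
dV/dt = dV/dr · dr/dt = 4πr² · 13
At r = 23: dV/dt = 27508π cm³/s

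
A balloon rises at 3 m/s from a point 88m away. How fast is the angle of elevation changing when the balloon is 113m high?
0.01287 rad/s

tan(θ) = y/88
sec²(θ) · dθ/dt = (1/88) · dy/dt
dθ/dt = cos²(θ)/88 · 3 = 88/(88² + 113²) · 3
dθ/dt = 0.01287 rad/s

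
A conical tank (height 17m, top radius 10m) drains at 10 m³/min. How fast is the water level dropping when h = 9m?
289/(810π) ≈ 0.1136 m/min

r/h = 10/17, so r = (10/17)h
V = (1/3)πr²h = (1/3)π((10/17)h)²h = (100/867)πh³
dV/dh = (100/289)πh²
dh/dt = (dV/dt)/(dV/dh) = -10/((100/289)π·9²) = -289/(810π) m/min
The level is dropping at 289/(810π) ≈ 0.1136 m/min.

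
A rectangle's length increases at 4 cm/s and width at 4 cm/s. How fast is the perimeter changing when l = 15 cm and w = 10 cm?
16 cm/s

P = 2(l + w)
dP/dt = 2(dl/dt + dw/dt) = 2(4 + 4) = 16 cm/s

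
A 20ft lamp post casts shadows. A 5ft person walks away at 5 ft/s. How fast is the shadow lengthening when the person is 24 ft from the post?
5/3 ft/s

By similar triangles: 20/(x+s) = 5/s
Solving: s = 5x/15
ds/dt = 5/15 · dx/dt = 1/3 · 5 = 5/3 ft/s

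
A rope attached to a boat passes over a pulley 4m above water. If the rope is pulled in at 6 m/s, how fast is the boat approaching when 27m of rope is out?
162√713/713 ≈ 6.067 m/s

rope² = x² + 4²
x = √(27² - 4²) = √713
dx/dt = (rope/x) · d(rope)/dt = (27/√713) · (-6) = -162√713/713 m/s
The boat approaches at 162√713/713 ≈ 6.067 m/s.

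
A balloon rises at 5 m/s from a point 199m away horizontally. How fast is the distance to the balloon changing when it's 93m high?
93√1930/1930 ≈ 2.117 m/s

z² = 199² + y²
z = √(199² + 93²) = 5√1930
dz/dt = y/z · dy/dt = 93/(5√1930) · 5 = 93√1930/1930 ≈ 2.117 m/s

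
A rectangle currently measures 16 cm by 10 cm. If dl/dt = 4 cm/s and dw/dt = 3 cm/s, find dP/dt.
14 cm/s

P = 2(l + w)
dP/dt = 2(dl/dt + dw/dt) = 2(4 + 3) = 14 cm/s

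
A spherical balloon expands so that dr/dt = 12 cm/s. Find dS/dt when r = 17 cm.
1632π cm²/s

S = 4πr²
dS/dt = dS/dr · dr/dt = 8πr · 12
At r = 17: dS/dt = 1632π cm²/s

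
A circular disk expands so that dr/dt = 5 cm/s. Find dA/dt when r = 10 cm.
100π cm²/s

A = πr²
dA/dt = 2πr · dr/dt = 2π(10)(5) = 100π cm²/s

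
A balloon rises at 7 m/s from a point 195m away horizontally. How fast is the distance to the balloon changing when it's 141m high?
329√6434/6434 ≈ 4.102 m/s

z² = 195² + y²
z = √(195² + 141²) = 3√6434
dz/dt = y/z · dy/dt = 141/(3√6434) · 7 = 329√6434/6434 ≈ 4.102 m/s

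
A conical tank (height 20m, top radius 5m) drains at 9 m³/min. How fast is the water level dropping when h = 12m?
1/π ≈ 0.3183 m/min

r/h = 5/20, so r = (1/4)h
V = (1/3)πr²h = (1/3)π((1/4)h)²h = (1/48)πh³
dV/dh = (1/16)πh²
dh/dt = (dV/dt)/(dV/dh) = -9/((1/16)π·12²) = -1/π m/min
The level is dropping at 1/π ≈ 0.3183 m/min.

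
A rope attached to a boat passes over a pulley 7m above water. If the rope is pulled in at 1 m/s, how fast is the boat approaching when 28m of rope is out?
4√15/15 ≈ 1.033 m/s

rope² = x² + 7²
x = √(28² - 7²) = 7√15
dx/dt = (rope/x) · d(rope)/dt = (28/(7√15)) · (-1) = -4√15/15 m/s
The boat approaches at 4√15/15 ≈ 1.033 m/s.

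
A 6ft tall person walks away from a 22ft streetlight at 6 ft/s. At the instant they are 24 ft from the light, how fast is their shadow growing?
9/4 ft/s

By similar triangles: 22/(x+s) = 6/s
Solving: s = 6x/16
ds/dt = 6/16 · dx/dt = 3/8 · 6 = 9/4 ft/s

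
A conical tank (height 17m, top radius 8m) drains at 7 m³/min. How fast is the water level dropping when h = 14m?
289/(1792π) ≈ 0.05133 m/min

r/h = 8/17, so r = (8/17)h
V = (1/3)πr²h = (1/3)π((8/17)h)²h = (64/867)πh³
dV/dh = (64/289)πh²
dh/dt = (dV/dt)/(dV/dh) = -7/((64/289)π·14²) = -289/(1792π) m/min
The level is dropping at 289/(1792π) ≈ 0.05133 m/min.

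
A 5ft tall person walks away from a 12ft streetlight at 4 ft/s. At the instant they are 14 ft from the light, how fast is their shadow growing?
20/7 ft/s

By similar triangles: 12/(x+s) = 5/s
Solving: s = 5x/7
ds/dt = 5/7 · dx/dt = 5/7 · 4 = 20/7 ft/s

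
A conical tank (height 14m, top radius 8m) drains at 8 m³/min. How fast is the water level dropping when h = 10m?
49/(200π) ≈ 0.07799 m/min

r/h = 8/14, so r = (4/7)h
V = (1/3)πr²h = (1/3)π((4/7)h)²h = (16/147)πh³
dV/dh = (16/49)πh²
dh/dt = (dV/dt)/(dV/dh) = -8/((16/49)π·10²) = -49/(200π) m/min
The level is dropping at 49/(200π) ≈ 0.07799 m/min.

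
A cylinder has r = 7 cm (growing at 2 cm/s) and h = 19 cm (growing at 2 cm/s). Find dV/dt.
630π cm³/s

V = πr²h
dV/dt = 2πrh·dr/dt + πr²·dh/dt
= 2π(7)(19)(2) + π(7)²(2)
= 630π cm³/s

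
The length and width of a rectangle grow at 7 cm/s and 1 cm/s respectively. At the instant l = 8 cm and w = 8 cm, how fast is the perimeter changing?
16 cm/s

P = 2(l + w)
dP/dt = 2(dl/dt + dw/dt) = 2(7 + 1) = 16 cm/s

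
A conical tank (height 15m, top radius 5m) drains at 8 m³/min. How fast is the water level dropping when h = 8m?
9/(8π) ≈ 0.3581 m/min

r/h = 5/15, so r = (1/3)h
V = (1/3)πr²h = (1/3)π((1/3)h)²h = (1/27)πh³
dV/dh = (1/9)πh²
dh/dt = (dV/dt)/(dV/dh) = -8/((1/9)π·8²) = -9/(8π) m/min
The level is dropping at 9/(8π) ≈ 0.3581 m/min.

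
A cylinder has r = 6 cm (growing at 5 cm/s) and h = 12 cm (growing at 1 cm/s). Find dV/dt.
756π cm³/s

V = πr²h
dV/dt = 2πrh·dr/dt + πr²·dh/dt
= 2π(6)(12)(5) + π(6)²(1)
= 756π cm³/s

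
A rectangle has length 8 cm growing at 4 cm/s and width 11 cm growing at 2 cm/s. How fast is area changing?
60 cm²/s

A = lw
dA/dt = w·dl/dt + l·dw/dt = 11·4 + 8·2 = 60 cm²/s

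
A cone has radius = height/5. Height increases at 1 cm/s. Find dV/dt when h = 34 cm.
1156π/25 cm³/s

V = (1/3)π(h/5)²h = πh³/75
dV/dt = πh²/25 · 1
At h = 34: dV/dt = 1156π/25 cm³/s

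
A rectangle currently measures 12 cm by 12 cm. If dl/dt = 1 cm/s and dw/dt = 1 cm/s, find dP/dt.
4 cm/s

P = 2(l + w)
dP/dt = 2(dl/dt + dw/dt) = 2(1 + 1) = 4 cm/s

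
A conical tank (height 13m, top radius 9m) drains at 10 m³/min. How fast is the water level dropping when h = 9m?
1690/(6561π) ≈ 0.08199 m/min

r/h = 9/13, so r = (9/13)h
V = (1/3)πr²h = (1/3)π((9/13)h)²h = (27/169)πh³
dV/dh = (81/169)πh²
dh/dt = (dV/dt)/(dV/dh) = -10/((81/169)π·9²) = -1690/(6561π) m/min
The level is dropping at 1690/(6561π) ≈ 0.08199 m/min.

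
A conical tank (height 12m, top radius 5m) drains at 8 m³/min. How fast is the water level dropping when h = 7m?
1152/(1225π) ≈ 0.2993 m/min

r/h = 5/12, so r = (5/12)h
V = (1/3)πr²h = (1/3)π((5/12)h)²h = (25/432)πh³
dV/dh = (25/144)πh²
dh/dt = (dV/dt)/(dV/dh) = -8/((25/144)π·7²) = -1152/(1225π) m/min
The level is dropping at 1152/(1225π) ≈ 0.2993 m/min.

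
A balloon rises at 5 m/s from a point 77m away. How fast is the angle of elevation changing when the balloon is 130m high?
0.016865 rad/s

tan(θ) = y/77
sec²(θ) · dθ/dt = (1/77) · dy/dt
dθ/dt = cos²(θ)/77 · 5 = 77/(77² + 130²) · 5
dθ/dt = 0.016865 rad/s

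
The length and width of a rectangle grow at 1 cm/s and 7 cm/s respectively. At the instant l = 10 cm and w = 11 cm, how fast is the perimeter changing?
16 cm/s

P = 2(l + w)
dP/dt = 2(dl/dt + dw/dt) = 2(1 + 7) = 16 cm/s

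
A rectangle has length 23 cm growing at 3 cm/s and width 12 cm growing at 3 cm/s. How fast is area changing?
105 cm²/s

A = lw
dA/dt = w·dl/dt + l·dw/dt = 12·3 + 23·3 = 105 cm²/s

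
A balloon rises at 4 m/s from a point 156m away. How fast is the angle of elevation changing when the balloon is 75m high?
0.020827 rad/s

tan(θ) = y/156
sec²(θ) · dθ/dt = (1/156) · dy/dt
dθ/dt = cos²(θ)/156 · 4 = 156/(156² + 75²) · 4
dθ/dt = 0.020827 rad/s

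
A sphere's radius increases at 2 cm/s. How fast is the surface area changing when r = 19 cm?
304π cm²/s

S = 4πr²
dS/dt = dS/dr · dr/dt = 8πr · 2
At r = 19: dS/dt = 304π cm²/s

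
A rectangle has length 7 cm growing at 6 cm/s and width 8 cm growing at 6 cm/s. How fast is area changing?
90 cm²/s

A = lw
dA/dt = w·dl/dt + l·dw/dt = 8·6 + 7·6 = 90 cm²/s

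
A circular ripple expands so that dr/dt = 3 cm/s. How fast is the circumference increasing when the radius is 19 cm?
6π cm/s

C = 2πr
dC/dt = 2π · dr/dt = 2π · 3 = 6π cm/s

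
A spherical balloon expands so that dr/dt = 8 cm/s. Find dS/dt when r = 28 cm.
1792π cm²/s

S = 4πr²
dS/dt = dS/dr · dr/dt = 8πr · 8
At r = 28: dS/dt = 1792π cm²/s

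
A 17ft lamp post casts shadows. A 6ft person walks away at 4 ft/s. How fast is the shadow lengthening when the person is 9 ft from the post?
24/11 ft/s

By similar triangles: 17/(x+s) = 6/s
Solving: s = 6x/11
ds/dt = 6/11 · dx/dt = 6/11 · 4 = 24/11 ft/s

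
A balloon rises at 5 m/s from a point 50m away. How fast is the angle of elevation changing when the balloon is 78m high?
0.029124 rad/s

tan(θ) = y/50
sec²(θ) · dθ/dt = (1/50) · dy/dt
dθ/dt = cos²(θ)/50 · 5 = 50/(50² + 78²) · 5
dθ/dt = 0.029124 rad/s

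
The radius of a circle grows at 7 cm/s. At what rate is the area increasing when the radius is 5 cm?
70π cm²/s

A = πr²
dA/dt = 2πr · dr/dt = 2π(5)(7) = 70π cm²/s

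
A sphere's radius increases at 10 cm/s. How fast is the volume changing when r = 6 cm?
1440π cm³/s

V = (4/3)πr³
dV/dt = dV/dr · dr/dt = 4πr² · 10
At r = 6: dV/dt = 1440π cm³/s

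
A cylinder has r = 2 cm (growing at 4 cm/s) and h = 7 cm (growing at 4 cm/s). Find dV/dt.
128π cm³/s

V = πr²h
dV/dt = 2πrh·dr/dt + πr²·dh/dt
= 2π(2)(7)(4) + π(2)²(4)
= 128π cm³/s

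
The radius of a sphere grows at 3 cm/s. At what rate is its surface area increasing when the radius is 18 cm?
432π cm²/s

S = 4πr²
dS/dt = dS/dr · dr/dt = 8πr · 3
At r = 18: dS/dt = 432π cm²/s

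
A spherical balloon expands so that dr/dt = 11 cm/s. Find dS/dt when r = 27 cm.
2376π cm²/s

S = 4πr²
dS/dt = dS/dr · dr/dt = 8πr · 11
At r = 27: dS/dt = 2376π cm²/s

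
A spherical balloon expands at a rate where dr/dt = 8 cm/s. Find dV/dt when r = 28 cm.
25088π cm³/s

V = (4/3)πr³
dV/dt = dV/dr · dr/dt = 4πr² · 8
At r = 28: dV/dt = 25088π cm³/s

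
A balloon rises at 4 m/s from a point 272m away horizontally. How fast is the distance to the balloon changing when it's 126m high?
252√22465/22465 ≈ 1.681 m/s

z² = 272² + y²
z = √(272² + 126²) = 2√22465
dz/dt = y/z · dy/dt = 126/(2√22465) · 4 = 252√22465/22465 ≈ 1.681 m/s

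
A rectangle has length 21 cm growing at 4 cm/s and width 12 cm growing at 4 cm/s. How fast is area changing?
132 cm²/s

A = lw
dA/dt = w·dl/dt + l·dw/dt = 12·4 + 21·4 = 132 cm²/s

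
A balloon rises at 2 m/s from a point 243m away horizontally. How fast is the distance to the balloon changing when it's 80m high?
160√65449/65449 ≈ 0.6254 m/s

z² = 243² + y²
z = √(243² + 80²) = √65449
dz/dt = y/z · dy/dt = 80/√65449 · 2 = 160√65449/65449 ≈ 0.6254 m/s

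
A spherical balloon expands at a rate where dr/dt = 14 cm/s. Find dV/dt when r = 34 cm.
64736π cm³/s

V = (4/3)πr³
dV/dt = dV/dr · dr/dt = 4πr² · 14
At r = 34: dV/dt = 64736π cm³/s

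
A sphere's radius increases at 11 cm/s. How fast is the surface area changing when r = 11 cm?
968π cm²/s

S = 4πr²
dS/dt = dS/dr · dr/dt = 8πr · 11
At r = 11: dS/dt = 968π cm²/s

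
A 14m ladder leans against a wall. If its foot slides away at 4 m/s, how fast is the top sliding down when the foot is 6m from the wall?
3√10/5 ≈ 1.897 m/s

x² + y² = 14²
2x·dx/dt + 2y·dy/dt = 0
dy/dt = -x/y · dx/dt = -6/(4√10) · 4 = -3√10/5 m/s
The top is descending at 3√10/5 ≈ 1.897 m/s.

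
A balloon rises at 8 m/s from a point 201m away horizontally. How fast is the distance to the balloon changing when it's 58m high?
464√43765/43765 ≈ 2.218 m/s

z² = 201² + y²
z = √(201² + 58²) = √43765
dz/dt = y/z · dy/dt = 58/√43765 · 8 = 464√43765/43765 ≈ 2.218 m/s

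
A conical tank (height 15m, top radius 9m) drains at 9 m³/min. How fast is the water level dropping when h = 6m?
25/(36π) ≈ 0.221 m/min

r/h = 9/15, so r = (3/5)h
V = (1/3)πr²h = (1/3)π((3/5)h)²h = (3/25)πh³
dV/dh = (9/25)πh²
dh/dt = (dV/dt)/(dV/dh) = -9/((9/25)π·6²) = -25/(36π) m/min
The level is dropping at 25/(36π) ≈ 0.221 m/min.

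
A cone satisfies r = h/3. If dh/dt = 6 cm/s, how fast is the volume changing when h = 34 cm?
2312π/3 cm³/s

V = (1/3)π(h/3)²h = πh³/27
dV/dt = πh²/9 · 6
At h = 34: dV/dt = 2312π/3 cm³/s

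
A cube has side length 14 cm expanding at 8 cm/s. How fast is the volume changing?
4704 cm³/s

V = s³
dV/dt = 3s² · ds/dt = 3·14²·8 = 4704 cm³/s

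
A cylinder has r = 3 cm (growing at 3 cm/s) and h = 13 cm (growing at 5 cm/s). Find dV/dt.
279π cm³/s

V = πr²h
dV/dt = 2πrh·dr/dt + πr²·dh/dt
= 2π(3)(13)(3) + π(3)²(5)
= 279π cm³/s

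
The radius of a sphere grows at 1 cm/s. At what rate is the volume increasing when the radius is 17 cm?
1156π cm³/s

V = (4/3)πr³
dV/dt = dV/dr · dr/dt = 4πr² · 1
At r = 17: dV/dt = 1156π cm³/s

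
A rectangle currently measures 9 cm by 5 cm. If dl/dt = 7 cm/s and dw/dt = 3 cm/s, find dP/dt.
20 cm/s

P = 2(l + w)
dP/dt = 2(dl/dt + dw/dt) = 2(7 + 3) = 20 cm/s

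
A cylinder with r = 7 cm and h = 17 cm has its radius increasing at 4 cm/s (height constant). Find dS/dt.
248π cm²/s

S = 2πrh + 2πr² (lateral + bases)
dS/dt = (2πh + 4πr)·dr/dt = (2π·17 + 4π·7)·4
= 248π cm²/s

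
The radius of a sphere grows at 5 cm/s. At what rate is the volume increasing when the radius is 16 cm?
5120π cm³/s

V = (4/3)πr³
dV/dt = dV/dr · dr/dt = 4πr² · 5
At r = 16: dV/dt = 5120π cm³/s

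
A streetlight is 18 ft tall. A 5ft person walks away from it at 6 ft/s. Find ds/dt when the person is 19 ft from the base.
30/13 ft/s

By similar triangles: 18/(x+s) = 5/s
Solving: s = 5x/13
ds/dt = 5/13 · dx/dt = 5/13 · 6 = 30/13 ft/s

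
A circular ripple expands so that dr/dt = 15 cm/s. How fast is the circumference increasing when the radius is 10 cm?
30π cm/s

C = 2πr
dC/dt = 2π · dr/dt = 2π · 15 = 30π cm/s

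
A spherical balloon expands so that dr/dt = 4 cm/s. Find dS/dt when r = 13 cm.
416π cm²/s

S = 4πr²
dS/dt = dS/dr · dr/dt = 8πr · 4
At r = 13: dS/dt = 416π cm²/s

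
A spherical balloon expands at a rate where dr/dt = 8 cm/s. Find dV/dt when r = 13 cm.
5408π cm³/s

V = (4/3)πr³
dV/dt = dV/dr · dr/dt = 4πr² · 8
At r = 13: dV/dt = 5408π cm³/s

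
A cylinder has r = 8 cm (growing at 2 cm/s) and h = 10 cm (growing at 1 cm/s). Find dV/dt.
384π cm³/s

V = πr²h
dV/dt = 2πrh·dr/dt + πr²·dh/dt
= 2π(8)(10)(2) + π(8)²(1)
= 384π cm³/s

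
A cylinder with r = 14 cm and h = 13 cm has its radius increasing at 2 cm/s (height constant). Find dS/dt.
164π cm²/s

S = 2πrh + 2πr² (lateral + bases)
dS/dt = (2πh + 4πr)·dr/dt = (2π·13 + 4π·14)·2
= 164π cm²/s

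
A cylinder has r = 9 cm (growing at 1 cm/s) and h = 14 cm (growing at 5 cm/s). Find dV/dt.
657π cm³/s

V = πr²h
dV/dt = 2πrh·dr/dt + πr²·dh/dt
= 2π(9)(14)(1) + π(9)²(5)
= 657π cm³/s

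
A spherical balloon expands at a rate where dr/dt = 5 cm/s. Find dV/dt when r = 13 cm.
3380π cm³/s

V = (4/3)πr³
dV/dt = dV/dr · dr/dt = 4πr² · 5
At r = 13: dV/dt = 3380π cm³/s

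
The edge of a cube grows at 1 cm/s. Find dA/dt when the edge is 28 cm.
336 cm²/s

A = 6s²
dA/dt = 12s · ds/dt = 12·28·1 = 336 cm²/s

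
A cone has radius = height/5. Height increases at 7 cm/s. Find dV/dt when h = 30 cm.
252π cm³/s

V = (1/3)π(h/5)²h = πh³/75
dV/dt = πh²/25 · 7
At h = 30: dV/dt = 252π cm³/s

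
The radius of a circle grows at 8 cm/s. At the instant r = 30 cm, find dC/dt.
16π cm/s

C = 2πr
dC/dt = 2π · dr/dt = 2π · 8 = 16π cm/s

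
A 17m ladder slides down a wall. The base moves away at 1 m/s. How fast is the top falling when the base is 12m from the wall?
12√145/145 ≈ 0.9965 m/s

x² + y² = 17²
2x·dx/dt + 2y·dy/dt = 0
dy/dt = -x/y · dx/dt = -12/√145 · 1 = -12√145/145 m/s
The top is descending at 12√145/145 ≈ 0.9965 m/s.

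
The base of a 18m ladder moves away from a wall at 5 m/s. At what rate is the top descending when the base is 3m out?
√35/7 ≈ 0.8452 m/s

x² + y² = 18²
2x·dx/dt + 2y·dy/dt = 0
dy/dt = -x/y · dx/dt = -3/(3√35) · 5 = -√35/7 m/s
The top is descending at √35/7 ≈ 0.8452 m/s.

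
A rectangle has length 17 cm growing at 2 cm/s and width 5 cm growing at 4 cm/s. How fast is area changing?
78 cm²/s

A = lw
dA/dt = w·dl/dt + l·dw/dt = 5·2 + 17·4 = 78 cm²/s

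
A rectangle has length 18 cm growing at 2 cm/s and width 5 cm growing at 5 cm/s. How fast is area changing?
100 cm²/s

A = lw
dA/dt = w·dl/dt + l·dw/dt = 5·2 + 18·5 = 100 cm²/s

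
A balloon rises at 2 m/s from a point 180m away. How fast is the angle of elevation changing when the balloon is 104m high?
0.00833 rad/s

tan(θ) = y/180
sec²(θ) · dθ/dt = (1/180) · dy/dt
dθ/dt = cos²(θ)/180 · 2 = 180/(180² + 104²) · 2
dθ/dt = 0.00833 rad/s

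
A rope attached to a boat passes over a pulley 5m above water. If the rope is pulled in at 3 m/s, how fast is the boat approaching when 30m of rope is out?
18√35/35 ≈ 3.043 m/s

rope² = x² + 5²
x = √(30² - 5²) = 5√35
dx/dt = (rope/x) · d(rope)/dt = (30/(5√35)) · (-3) = -18√35/35 m/s
The boat approaches at 18√35/35 ≈ 3.043 m/s.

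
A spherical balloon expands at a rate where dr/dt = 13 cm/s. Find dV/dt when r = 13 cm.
8788π cm³/s

V = (4/3)πr³
dV/dt = dV/dr · dr/dt = 4πr² · 13
At r = 13: dV/dt = 8788π cm³/s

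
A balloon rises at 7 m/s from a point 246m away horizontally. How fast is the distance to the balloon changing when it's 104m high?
364√17833/17833 ≈ 2.726 m/s

z² = 246² + y²
z = √(246² + 104²) = 2√17833
dz/dt = y/z · dy/dt = 104/(2√17833) · 7 = 364√17833/17833 ≈ 2.726 m/s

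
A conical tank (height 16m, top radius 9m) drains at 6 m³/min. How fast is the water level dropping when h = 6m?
128/(243π) ≈ 0.1677 m/min

r/h = 9/16, so r = (9/16)h
V = (1/3)πr²h = (1/3)π((9/16)h)²h = (27/256)πh³
dV/dh = (81/256)πh²
dh/dt = (dV/dt)/(dV/dh) = -6/((81/256)π·6²) = -128/(243π) m/min
The level is dropping at 128/(243π) ≈ 0.1677 m/min.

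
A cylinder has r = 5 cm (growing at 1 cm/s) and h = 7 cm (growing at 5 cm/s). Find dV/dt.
195π cm³/s

V = πr²h
dV/dt = 2πrh·dr/dt + πr²·dh/dt
= 2π(5)(7)(1) + π(5)²(5)
= 195π cm³/s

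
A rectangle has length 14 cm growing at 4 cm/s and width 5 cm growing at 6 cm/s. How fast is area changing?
104 cm²/s

A = lw
dA/dt = w·dl/dt + l·dw/dt = 5·4 + 14·6 = 104 cm²/s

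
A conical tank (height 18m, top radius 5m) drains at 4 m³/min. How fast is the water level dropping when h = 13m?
1296/(4225π) ≈ 0.09764 m/min

r/h = 5/18, so r = (5/18)h
V = (1/3)πr²h = (1/3)π((5/18)h)²h = (25/972)πh³
dV/dh = (25/324)πh²
dh/dt = (dV/dt)/(dV/dh) = -4/((25/324)π·13²) = -1296/(4225π) m/min
The level is dropping at 1296/(4225π) ≈ 0.09764 m/min.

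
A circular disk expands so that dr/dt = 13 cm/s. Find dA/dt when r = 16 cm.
416π cm²/s

A = πr²
dA/dt = 2πr · dr/dt = 2π(16)(13) = 416π cm²/s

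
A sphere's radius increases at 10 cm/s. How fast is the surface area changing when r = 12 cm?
960π cm²/s

S = 4πr²
dS/dt = dS/dr · dr/dt = 8πr · 10
At r = 12: dS/dt = 960π cm²/s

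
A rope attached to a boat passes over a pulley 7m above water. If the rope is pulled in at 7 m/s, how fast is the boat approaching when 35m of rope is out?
35√6/12 ≈ 7.144 m/s

rope² = x² + 7²
x = √(35² - 7²) = 14√6
dx/dt = (rope/x) · d(rope)/dt = (35/(14√6)) · (-7) = -35√6/12 m/s
The boat approaches at 35√6/12 ≈ 7.144 m/s.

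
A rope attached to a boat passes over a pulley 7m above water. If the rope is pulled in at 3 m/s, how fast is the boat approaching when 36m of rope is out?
108√1247/1247 ≈ 3.058 m/s

rope² = x² + 7²
x = √(36² - 7²) = √1247
dx/dt = (rope/x) · d(rope)/dt = (36/√1247) · (-3) = -108√1247/1247 m/s
The boat approaches at 108√1247/1247 ≈ 3.058 m/s.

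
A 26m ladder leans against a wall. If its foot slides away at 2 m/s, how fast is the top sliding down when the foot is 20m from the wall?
20√69/69 ≈ 2.408 m/s

x² + y² = 26²
2x·dx/dt + 2y·dy/dt = 0
dy/dt = -x/y · dx/dt = -20/(2√69) · 2 = -20√69/69 m/s
The top is descending at 20√69/69 ≈ 2.408 m/s.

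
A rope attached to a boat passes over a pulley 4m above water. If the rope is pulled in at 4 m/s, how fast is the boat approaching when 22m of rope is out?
44√13/39 ≈ 4.068 m/s

rope² = x² + 4²
x = √(22² - 4²) = 6√13
dx/dt = (rope/x) · d(rope)/dt = (22/(6√13)) · (-4) = -44√13/39 m/s
The boat approaches at 44√13/39 ≈ 4.068 m/s.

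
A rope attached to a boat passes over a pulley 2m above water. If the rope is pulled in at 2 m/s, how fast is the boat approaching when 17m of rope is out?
34√285/285 ≈ 2.014 m/s

rope² = x² + 2²
x = √(17² - 2²) = √285
dx/dt = (rope/x) · d(rope)/dt = (17/√285) · (-2) = -34√285/285 m/s
The boat approaches at 34√285/285 ≈ 2.014 m/s.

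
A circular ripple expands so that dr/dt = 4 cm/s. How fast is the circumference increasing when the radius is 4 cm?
8π cm/s

C = 2πr
dC/dt = 2π · dr/dt = 2π · 4 = 8π cm/s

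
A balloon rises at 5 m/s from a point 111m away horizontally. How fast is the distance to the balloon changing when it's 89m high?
445√20242/20242 ≈ 3.128 m/s

z² = 111² + y²
z = √(111² + 89²) = √20242
dz/dt = y/z · dy/dt = 89/√20242 · 5 = 445√20242/20242 ≈ 3.128 m/s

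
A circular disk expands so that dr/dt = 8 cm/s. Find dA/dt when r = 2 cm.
32π cm²/s

A = πr²
dA/dt = 2πr · dr/dt = 2π(2)(8) = 32π cm²/s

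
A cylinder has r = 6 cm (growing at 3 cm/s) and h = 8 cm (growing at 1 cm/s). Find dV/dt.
324π cm³/s

V = πr²h
dV/dt = 2πrh·dr/dt + πr²·dh/dt
= 2π(6)(8)(3) + π(6)²(1)
= 324π cm³/s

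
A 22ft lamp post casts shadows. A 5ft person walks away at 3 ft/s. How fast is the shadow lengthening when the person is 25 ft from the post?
15/17 ft/s

By similar triangles: 22/(x+s) = 5/s
Solving: s = 5x/17
ds/dt = 5/17 · dx/dt = 5/17 · 3 = 15/17 ft/s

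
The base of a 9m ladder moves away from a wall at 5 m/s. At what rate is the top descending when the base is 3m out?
5√2/4 ≈ 1.768 m/s

x² + y² = 9²
2x·dx/dt + 2y·dy/dt = 0
dy/dt = -x/y · dx/dt = -3/(6√2) · 5 = -5√2/4 m/s
The top is descending at 5√2/4 ≈ 1.768 m/s.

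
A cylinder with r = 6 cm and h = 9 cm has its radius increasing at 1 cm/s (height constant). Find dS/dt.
42π cm²/s

S = 2πrh + 2πr² (lateral + bases)
dS/dt = (2πh + 4πr)·dr/dt = (2π·9 + 4π·6)·1
= 42π cm²/s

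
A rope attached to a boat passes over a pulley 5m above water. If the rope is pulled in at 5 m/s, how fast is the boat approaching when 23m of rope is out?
115√14/84 ≈ 5.123 m/s

rope² = x² + 5²
x = √(23² - 5²) = 6√14
dx/dt = (rope/x) · d(rope)/dt = (23/(6√14)) · (-5) = -115√14/84 m/s
The boat approaches at 115√14/84 ≈ 5.123 m/s.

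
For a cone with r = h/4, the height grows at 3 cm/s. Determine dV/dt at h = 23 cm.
1587π/16 cm³/s

V = (1/3)π(h/4)²h = πh³/48
dV/dt = πh²/16 · 3
At h = 23: dV/dt = 1587π/16 cm³/s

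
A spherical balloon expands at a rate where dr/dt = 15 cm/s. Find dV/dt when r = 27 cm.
43740π cm³/s

V = (4/3)πr³
dV/dt = dV/dr · dr/dt = 4πr² · 15
At r = 27: dV/dt = 43740π cm³/s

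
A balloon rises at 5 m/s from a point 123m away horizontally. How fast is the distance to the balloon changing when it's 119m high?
119√29290/5858 ≈ 3.477 m/s

z² = 123² + y²
z = √(123² + 119²) = √29290
dz/dt = y/z · dy/dt = 119/√29290 · 5 = 119√29290/5858 ≈ 3.477 m/s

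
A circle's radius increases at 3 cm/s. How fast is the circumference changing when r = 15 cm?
6π cm/s

C = 2πr
dC/dt = 2π · dr/dt = 2π · 3 = 6π cm/s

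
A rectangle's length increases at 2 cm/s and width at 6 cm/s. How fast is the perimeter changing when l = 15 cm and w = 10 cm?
16 cm/s

P = 2(l + w)
dP/dt = 2(dl/dt + dw/dt) = 2(2 + 6) = 16 cm/s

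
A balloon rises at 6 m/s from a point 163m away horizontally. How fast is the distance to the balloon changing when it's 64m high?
384√30665/30665 ≈ 2.193 m/s

z² = 163² + y²
z = √(163² + 64²) = √30665
dz/dt = y/z · dy/dt = 64/√30665 · 6 = 384√30665/30665 ≈ 2.193 m/s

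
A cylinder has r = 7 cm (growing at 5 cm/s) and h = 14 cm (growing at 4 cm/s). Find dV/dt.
1176π cm³/s

V = πr²h
dV/dt = 2πrh·dr/dt + πr²·dh/dt
= 2π(7)(14)(5) + π(7)²(4)
= 1176π cm³/s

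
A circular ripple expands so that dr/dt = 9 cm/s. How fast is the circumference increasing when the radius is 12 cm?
18π cm/s

C = 2πr
dC/dt = 2π · dr/dt = 2π · 9 = 18π cm/s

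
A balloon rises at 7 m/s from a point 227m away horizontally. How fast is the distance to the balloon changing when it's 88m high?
616√59273/59273 ≈ 2.53 m/s

z² = 227² + y²
z = √(227² + 88²) = √59273
dz/dt = y/z · dy/dt = 88/√59273 · 7 = 616√59273/59273 ≈ 2.53 m/s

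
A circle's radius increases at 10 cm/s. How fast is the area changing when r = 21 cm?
420π cm²/s

A = πr²
dA/dt = 2πr · dr/dt = 2π(21)(10) = 420π cm²/s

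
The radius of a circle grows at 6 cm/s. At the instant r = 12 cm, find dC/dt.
12π cm/s

C = 2πr
dC/dt = 2π · dr/dt = 2π · 6 = 12π cm/s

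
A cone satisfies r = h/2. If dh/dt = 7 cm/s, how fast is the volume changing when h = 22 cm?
847π cm³/s

V = (1/3)π(h/2)²h = πh³/12
dV/dt = πh²/4 · 7
At h = 22: dV/dt = 847π cm³/s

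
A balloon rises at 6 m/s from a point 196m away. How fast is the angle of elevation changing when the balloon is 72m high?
0.026972 rad/s

tan(θ) = y/196
sec²(θ) · dθ/dt = (1/196) · dy/dt
dθ/dt = cos²(θ)/196 · 6 = 196/(196² + 72²) · 6
dθ/dt = 0.026972 rad/s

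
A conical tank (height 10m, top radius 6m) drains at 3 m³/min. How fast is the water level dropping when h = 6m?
25/(108π) ≈ 0.07368 m/min

r/h = 6/10, so r = (3/5)h
V = (1/3)πr²h = (1/3)π((3/5)h)²h = (3/25)πh³
dV/dh = (9/25)πh²
dh/dt = (dV/dt)/(dV/dh) = -3/((9/25)π·6²) = -25/(108π) m/min
The level is dropping at 25/(108π) ≈ 0.07368 m/min.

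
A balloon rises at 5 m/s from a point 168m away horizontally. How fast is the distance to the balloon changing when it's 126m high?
3 m/s

z² = 168² + y²
z = √(168² + 126²) = 210
dz/dt = y/z · dy/dt = 126/210 · 5 = 3 m/s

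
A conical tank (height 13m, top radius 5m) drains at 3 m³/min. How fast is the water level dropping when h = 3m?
169/(75π) ≈ 0.7173 m/min

r/h = 5/13, so r = (5/13)h
V = (1/3)πr²h = (1/3)π((5/13)h)²h = (25/507)πh³
dV/dh = (25/169)πh²
dh/dt = (dV/dt)/(dV/dh) = -3/((25/169)π·3²) = -169/(75π) m/min
The level is dropping at 169/(75π) ≈ 0.7173 m/min.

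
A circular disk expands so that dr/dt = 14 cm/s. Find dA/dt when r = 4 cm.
112π cm²/s

A = πr²
dA/dt = 2πr · dr/dt = 2π(4)(14) = 112π cm²/s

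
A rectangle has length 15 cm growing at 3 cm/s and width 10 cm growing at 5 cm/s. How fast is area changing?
105 cm²/s

A = lw
dA/dt = w·dl/dt + l·dw/dt = 10·3 + 15·5 = 105 cm²/s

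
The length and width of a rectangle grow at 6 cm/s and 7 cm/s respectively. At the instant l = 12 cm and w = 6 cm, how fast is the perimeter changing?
26 cm/s

P = 2(l + w)
dP/dt = 2(dl/dt + dw/dt) = 2(6 + 7) = 26 cm/s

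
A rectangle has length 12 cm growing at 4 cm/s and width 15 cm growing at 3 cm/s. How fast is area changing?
96 cm²/s

A = lw
dA/dt = w·dl/dt + l·dw/dt = 15·4 + 12·3 = 96 cm²/s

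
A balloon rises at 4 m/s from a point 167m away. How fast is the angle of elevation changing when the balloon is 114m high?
0.016339 rad/s

tan(θ) = y/167
sec²(θ) · dθ/dt = (1/167) · dy/dt
dθ/dt = cos²(θ)/167 · 4 = 167/(167² + 114²) · 4
dθ/dt = 0.016339 rad/s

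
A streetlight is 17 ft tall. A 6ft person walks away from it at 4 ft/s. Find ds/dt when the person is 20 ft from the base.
24/11 ft/s

By similar triangles: 17/(x+s) = 6/s
Solving: s = 6x/11
ds/dt = 6/11 · dx/dt = 6/11 · 4 = 24/11 ft/s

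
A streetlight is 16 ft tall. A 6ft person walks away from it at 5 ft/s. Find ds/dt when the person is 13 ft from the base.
3 ft/s

By similar triangles: 16/(x+s) = 6/s
Solving: s = 6x/10
ds/dt = 6/10 · dx/dt = 3/5 · 5 = 3 ft/s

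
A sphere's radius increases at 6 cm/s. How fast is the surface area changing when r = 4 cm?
192π cm²/s

S = 4πr²
dS/dt = dS/dr · dr/dt = 8πr · 6
At r = 4: dS/dt = 192π cm²/s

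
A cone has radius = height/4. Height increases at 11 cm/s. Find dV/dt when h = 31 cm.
10571π/16 cm³/s

V = (1/3)π(h/4)²h = πh³/48
dV/dt = πh²/16 · 11
At h = 31: dV/dt = 10571π/16 cm³/s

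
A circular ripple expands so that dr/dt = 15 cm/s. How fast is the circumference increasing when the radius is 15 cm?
30π cm/s

C = 2πr
dC/dt = 2π · dr/dt = 2π · 15 = 30π cm/s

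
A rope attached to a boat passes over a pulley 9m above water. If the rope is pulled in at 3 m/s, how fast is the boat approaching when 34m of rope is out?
102√43/215 ≈ 3.111 m/s

rope² = x² + 9²
x = √(34² - 9²) = 5√43
dx/dt = (rope/x) · d(rope)/dt = (34/(5√43)) · (-3) = -102√43/215 m/s
The boat approaches at 102√43/215 ≈ 3.111 m/s.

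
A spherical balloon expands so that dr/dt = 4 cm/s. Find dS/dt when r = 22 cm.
704π cm²/s

S = 4πr²
dS/dt = dS/dr · dr/dt = 8πr · 4
At r = 22: dS/dt = 704π cm²/s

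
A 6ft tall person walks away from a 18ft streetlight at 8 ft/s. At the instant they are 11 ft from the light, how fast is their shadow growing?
4 ft/s

By similar triangles: 18/(x+s) = 6/s
Solving: s = 6x/12
ds/dt = 6/12 · dx/dt = 1/2 · 8 = 4 ft/s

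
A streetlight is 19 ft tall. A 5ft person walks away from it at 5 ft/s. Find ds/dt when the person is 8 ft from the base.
25/14 ft/s

By similar triangles: 19/(x+s) = 5/s
Solving: s = 5x/14
ds/dt = 5/14 · dx/dt = 5/14 · 5 = 25/14 ft/s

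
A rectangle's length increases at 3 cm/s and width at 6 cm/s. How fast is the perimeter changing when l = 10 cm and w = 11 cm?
18 cm/s

P = 2(l + w)
dP/dt = 2(dl/dt + dw/dt) = 2(3 + 6) = 18 cm/s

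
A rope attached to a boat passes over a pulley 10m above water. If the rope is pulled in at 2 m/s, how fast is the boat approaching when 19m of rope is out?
38√29/87 ≈ 2.352 m/s

rope² = x² + 10²
x = √(19² - 10²) = 3√29
dx/dt = (rope/x) · d(rope)/dt = (19/(3√29)) · (-2) = -38√29/87 m/s
The boat approaches at 38√29/87 ≈ 2.352 m/s.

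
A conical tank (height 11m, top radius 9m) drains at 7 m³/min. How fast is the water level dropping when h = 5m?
847/(2025π) ≈ 0.1331 m/min

r/h = 9/11, so r = (9/11)h
V = (1/3)πr²h = (1/3)π((9/11)h)²h = (27/121)πh³
dV/dh = (81/121)πh²
dh/dt = (dV/dt)/(dV/dh) = -7/((81/121)π·5²) = -847/(2025π) m/min
The level is dropping at 847/(2025π) ≈ 0.1331 m/min.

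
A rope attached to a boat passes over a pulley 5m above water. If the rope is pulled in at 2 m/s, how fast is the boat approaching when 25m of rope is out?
5√6/6 ≈ 2.041 m/s

rope² = x² + 5²
x = √(25² - 5²) = 10√6
dx/dt = (rope/x) · d(rope)/dt = (25/(10√6)) · (-2) = -5√6/6 m/s
The boat approaches at 5√6/6 ≈ 2.041 m/s.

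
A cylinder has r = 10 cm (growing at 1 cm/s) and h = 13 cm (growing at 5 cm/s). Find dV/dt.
760π cm³/s

V = πr²h
dV/dt = 2πrh·dr/dt + πr²·dh/dt
= 2π(10)(13)(1) + π(10)²(5)
= 760π cm³/s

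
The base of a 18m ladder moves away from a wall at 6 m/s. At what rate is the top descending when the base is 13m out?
78√155/155 ≈ 6.265 m/s

x² + y² = 18²
2x·dx/dt + 2y·dy/dt = 0
dy/dt = -x/y · dx/dt = -13/√155 · 6 = -78√155/155 m/s
The top is descending at 78√155/155 ≈ 6.265 m/s.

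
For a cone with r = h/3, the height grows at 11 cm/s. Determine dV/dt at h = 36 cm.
1584π cm³/s

V = (1/3)π(h/3)²h = πh³/27
dV/dt = πh²/9 · 11
At h = 36: dV/dt = 1584π cm³/s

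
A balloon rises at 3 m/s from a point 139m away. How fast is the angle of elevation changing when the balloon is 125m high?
0.011933 rad/s

tan(θ) = y/139
sec²(θ) · dθ/dt = (1/139) · dy/dt
dθ/dt = cos²(θ)/139 · 3 = 139/(139² + 125²) · 3
dθ/dt = 0.011933 rad/s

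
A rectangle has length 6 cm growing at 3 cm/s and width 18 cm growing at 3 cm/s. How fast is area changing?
72 cm²/s

A = lw
dA/dt = w·dl/dt + l·dw/dt = 18·3 + 6·3 = 72 cm²/s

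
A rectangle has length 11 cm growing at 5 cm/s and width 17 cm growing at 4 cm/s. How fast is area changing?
129 cm²/s

A = lw
dA/dt = w·dl/dt + l·dw/dt = 17·5 + 11·4 = 129 cm²/s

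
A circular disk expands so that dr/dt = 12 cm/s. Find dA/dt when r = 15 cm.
360π cm²/s

A = πr²
dA/dt = 2πr · dr/dt = 2π(15)(12) = 360π cm²/s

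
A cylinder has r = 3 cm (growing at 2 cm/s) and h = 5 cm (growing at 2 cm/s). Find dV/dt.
78π cm³/s

V = πr²h
dV/dt = 2πrh·dr/dt + πr²·dh/dt
= 2π(3)(5)(2) + π(3)²(2)
= 78π cm³/s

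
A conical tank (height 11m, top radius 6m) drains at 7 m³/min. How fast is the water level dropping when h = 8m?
847/(2304π) ≈ 0.117 m/min

r/h = 6/11, so r = (6/11)h
V = (1/3)πr²h = (1/3)π((6/11)h)²h = (12/121)πh³
dV/dh = (36/121)πh²
dh/dt = (dV/dt)/(dV/dh) = -7/((36/121)π·8²) = -847/(2304π) m/min
The level is dropping at 847/(2304π) ≈ 0.117 m/min.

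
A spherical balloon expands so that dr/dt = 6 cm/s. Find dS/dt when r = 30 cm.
1440π cm²/s

S = 4πr²
dS/dt = dS/dr · dr/dt = 8πr · 6
At r = 30: dS/dt = 1440π cm²/s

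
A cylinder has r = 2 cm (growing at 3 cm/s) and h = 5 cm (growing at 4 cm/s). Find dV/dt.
76π cm³/s

V = πr²h
dV/dt = 2πrh·dr/dt + πr²·dh/dt
= 2π(2)(5)(3) + π(2)²(4)
= 76π cm³/s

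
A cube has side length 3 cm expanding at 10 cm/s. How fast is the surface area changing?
360 cm²/s

A = 6s²
dA/dt = 12s · ds/dt = 12·3·10 = 360 cm²/s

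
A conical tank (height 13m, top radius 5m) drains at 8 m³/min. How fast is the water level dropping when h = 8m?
169/(200π) ≈ 0.269 m/min

r/h = 5/13, so r = (5/13)h
V = (1/3)πr²h = (1/3)π((5/13)h)²h = (25/507)πh³
dV/dh = (25/169)πh²
dh/dt = (dV/dt)/(dV/dh) = -8/((25/169)π·8²) = -169/(200π) m/min
The level is dropping at 169/(200π) ≈ 0.269 m/min.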